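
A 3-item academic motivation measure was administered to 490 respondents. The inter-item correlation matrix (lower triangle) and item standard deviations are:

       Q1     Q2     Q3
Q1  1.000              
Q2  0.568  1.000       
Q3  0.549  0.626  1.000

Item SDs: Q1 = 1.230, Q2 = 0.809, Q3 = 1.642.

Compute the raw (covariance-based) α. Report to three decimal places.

α = 0.761

Σσ²ᵢ = 1.230² + 0.809² + 1.642² = 4.8635
Covariances σ_ij = r_ij · s_i · s_j:
  σ(Q1,Q2) = 0.568 × 1.230 × 0.809 = 0.5652
  σ(Q1,Q3) = 0.549 × 1.230 × 1.642 = 1.1088
  σ(Q2,Q3) = 0.626 × 0.809 × 1.642 = 0.8316
σ²_T = Σσ²ᵢ + 2·Σσ_ij = 4.8635 + 2 × 2.5056 = 9.8747
α = (3/2)·(1 − 4.8635/9.8747) = 0.761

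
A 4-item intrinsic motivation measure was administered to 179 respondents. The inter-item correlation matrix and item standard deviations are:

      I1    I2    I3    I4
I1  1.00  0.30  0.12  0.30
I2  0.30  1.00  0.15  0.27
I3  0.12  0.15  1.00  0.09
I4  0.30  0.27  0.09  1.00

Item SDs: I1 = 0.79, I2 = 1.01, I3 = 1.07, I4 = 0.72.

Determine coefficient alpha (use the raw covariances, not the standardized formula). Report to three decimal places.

coefficient alpha = 0.483

Σσ²ᵢ = 0.79² + 1.01² + 1.07² + 0.72² = 3.3075
Covariances σ_ij = r_ij · s_i · s_j:
  σ(I1,I2) = 0.30 × 0.79 × 1.01 = 0.2394
  σ(I1,I3) = 0.12 × 0.79 × 1.07 = 0.1014
  σ(I1,I4) = 0.30 × 0.79 × 0.72 = 0.1706
  σ(I2,I3) = 0.15 × 1.01 × 1.07 = 0.1621
  σ(I2,I4) = 0.27 × 1.01 × 0.72 = 0.1963
  σ(I3,I4) = 0.09 × 1.07 × 0.72 = 0.0693
σ²_T = Σσ²ᵢ + 2·Σσ_ij = 3.3075 + 2 × 0.9391 = 5.1857
α = (4/3)·(1 − 3.3075/5.1857) = 0.483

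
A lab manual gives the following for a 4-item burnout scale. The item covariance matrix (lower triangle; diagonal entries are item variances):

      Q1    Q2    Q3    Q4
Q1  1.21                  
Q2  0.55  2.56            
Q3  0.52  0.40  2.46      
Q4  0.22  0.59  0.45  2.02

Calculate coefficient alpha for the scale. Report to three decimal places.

ΣVar(i) = 1.21 + 2.56 + 2.46 + 2.02 = 8.25
Sum of the distinct covariances = 2.73
Var(T) = 8.25 + 2 × 2.73 = 13.71
α = (k/(k−1))·(1 − ΣVar(i)/Var(T)) = (4/3)·(1 − 8.25/13.71) = 0.531

coefficient alpha = 0.531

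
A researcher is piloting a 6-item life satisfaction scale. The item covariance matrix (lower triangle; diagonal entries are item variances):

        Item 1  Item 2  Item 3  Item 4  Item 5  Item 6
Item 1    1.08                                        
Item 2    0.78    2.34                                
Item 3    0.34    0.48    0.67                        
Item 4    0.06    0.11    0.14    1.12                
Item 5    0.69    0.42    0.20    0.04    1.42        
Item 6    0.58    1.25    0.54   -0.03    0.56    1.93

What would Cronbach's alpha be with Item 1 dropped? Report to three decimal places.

Remaining items: Item 2, Item 3, Item 4, Item 5, Item 6 (k = 5).
Σσ²ᵢ = 2.34 + 0.67 + 1.12 + 1.42 + 1.93 = 7.48
σ²_T = 7.48 + 2 × 3.71 = 14.90
α (item deleted) = (5/4)·(1 − 7.48/14.90) = 0.622

α = 0.622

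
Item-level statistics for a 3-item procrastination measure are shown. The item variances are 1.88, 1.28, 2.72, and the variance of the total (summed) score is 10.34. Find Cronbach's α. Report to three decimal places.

Σσᵢ² = 1.88 + 1.28 + 2.72 = 5.88
α = (k/(k−1))·(1 − Σσᵢ²/total variance) = (3/2)·(1 − 5.88/10.34) = 0.647

α = 0.647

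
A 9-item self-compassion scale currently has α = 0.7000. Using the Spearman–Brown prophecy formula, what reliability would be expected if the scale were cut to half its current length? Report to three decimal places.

predicted reliability = 0.538

Length factor m = 1/2
α' = m·α / (1 − (1−m)·α)
   = 1/2 × 0.7000 / (1 − (1 − 1/2) × 0.7000)
   = 0.3500 / 0.6500 = 0.538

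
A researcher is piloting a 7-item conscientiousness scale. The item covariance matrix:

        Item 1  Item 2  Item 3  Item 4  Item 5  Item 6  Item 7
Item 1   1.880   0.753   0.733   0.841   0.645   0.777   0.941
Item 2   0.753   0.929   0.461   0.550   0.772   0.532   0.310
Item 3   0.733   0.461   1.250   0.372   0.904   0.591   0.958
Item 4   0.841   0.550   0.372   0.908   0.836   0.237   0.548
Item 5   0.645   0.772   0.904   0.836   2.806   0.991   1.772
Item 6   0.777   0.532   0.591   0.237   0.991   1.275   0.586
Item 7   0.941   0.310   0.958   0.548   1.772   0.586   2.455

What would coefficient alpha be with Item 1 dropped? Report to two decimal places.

α = 0.82

Remaining items: Item 2, Item 3, Item 4, Item 5, Item 6, Item 7 (k = 6).
ΣVar(i) = 0.929 + 1.250 + 0.908 + 2.806 + 1.275 + 2.455 = 9.623
Var(T) = 9.623 + 2 × 10.420 = 30.463
α (item deleted) = (6/5)·(1 − 9.623/30.463) = 0.82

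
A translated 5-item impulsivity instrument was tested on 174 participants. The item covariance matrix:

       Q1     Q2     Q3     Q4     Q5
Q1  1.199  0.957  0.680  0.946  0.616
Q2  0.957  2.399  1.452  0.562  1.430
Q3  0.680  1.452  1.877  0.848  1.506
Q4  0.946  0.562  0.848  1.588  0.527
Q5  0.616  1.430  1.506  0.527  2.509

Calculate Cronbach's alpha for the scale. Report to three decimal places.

sum of item variances = 1.199 + 2.399 + 1.877 + 1.588 + 2.509 = 9.572
Sum of the distinct covariances = 9.524
σ²_T = 9.572 + 2 × 9.524 = 28.620
α = (k/(k−1))·(1 − sum of item variances/σ²_T) = (5/4)·(1 − 9.572/28.620) = 0.832

α = 0.832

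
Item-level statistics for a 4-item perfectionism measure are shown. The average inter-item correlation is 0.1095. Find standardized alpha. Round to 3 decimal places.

α = 0.330

Standardized α = k·r̄ / (1 + (k−1)·r̄) = 4 × 0.1095 / (1 + 3 × 0.1095)
  = 0.4380 / 1.3285 = 0.330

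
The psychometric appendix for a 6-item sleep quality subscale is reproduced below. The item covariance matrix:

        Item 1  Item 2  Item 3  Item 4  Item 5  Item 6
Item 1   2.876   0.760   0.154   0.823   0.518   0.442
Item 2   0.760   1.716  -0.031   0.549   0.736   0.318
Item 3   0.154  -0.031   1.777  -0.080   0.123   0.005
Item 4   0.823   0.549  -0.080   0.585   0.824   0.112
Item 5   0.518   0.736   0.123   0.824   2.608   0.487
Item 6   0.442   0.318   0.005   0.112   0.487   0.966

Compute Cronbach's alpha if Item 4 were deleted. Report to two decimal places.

Remaining items: Item 1, Item 2, Item 3, Item 5, Item 6 (k = 5).
Σσ²ᵢ = 2.876 + 1.716 + 1.777 + 2.608 + 0.966 = 9.943
Var(T) = 9.943 + 2 × 3.512 = 16.967
α (item deleted) = (5/4)·(1 − 9.943/16.967) = 0.52

Cronbach's alpha = 0.52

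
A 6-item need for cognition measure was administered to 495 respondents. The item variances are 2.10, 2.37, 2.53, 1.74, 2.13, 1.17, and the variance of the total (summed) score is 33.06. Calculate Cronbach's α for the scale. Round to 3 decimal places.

Σσᵢ² = 2.10 + 2.37 + 2.53 + 1.74 + 2.13 + 1.17 = 12.04
α = (k/(k−1))·(1 − Σσᵢ²/total variance) = (6/5)·(1 − 12.04/33.06) = 0.763

Cronbach's α = 0.763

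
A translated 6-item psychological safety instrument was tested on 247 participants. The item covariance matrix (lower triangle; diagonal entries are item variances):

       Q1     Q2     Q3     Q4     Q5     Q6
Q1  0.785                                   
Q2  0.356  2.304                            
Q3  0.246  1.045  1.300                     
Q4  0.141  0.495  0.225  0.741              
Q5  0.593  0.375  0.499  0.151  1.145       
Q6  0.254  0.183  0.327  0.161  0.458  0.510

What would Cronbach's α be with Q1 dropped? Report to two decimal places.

Cronbach's α = 0.71

Remaining items: Q2, Q3, Q4, Q5, Q6 (k = 5).
ΣVar(i) = 2.304 + 1.300 + 0.741 + 1.145 + 0.510 = 6.000
σ²_T = 6.000 + 2 × 3.919 = 13.838
α (item deleted) = (5/4)·(1 − 6.000/13.838) = 0.71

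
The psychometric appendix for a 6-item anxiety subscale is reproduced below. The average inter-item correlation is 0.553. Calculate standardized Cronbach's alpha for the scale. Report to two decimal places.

Standardized α = k·r̄ / (1 + (k−1)·r̄) = 6 × 0.553 / (1 + 5 × 0.553)
  = 3.3180 / 3.7650 = 0.88

α = 0.88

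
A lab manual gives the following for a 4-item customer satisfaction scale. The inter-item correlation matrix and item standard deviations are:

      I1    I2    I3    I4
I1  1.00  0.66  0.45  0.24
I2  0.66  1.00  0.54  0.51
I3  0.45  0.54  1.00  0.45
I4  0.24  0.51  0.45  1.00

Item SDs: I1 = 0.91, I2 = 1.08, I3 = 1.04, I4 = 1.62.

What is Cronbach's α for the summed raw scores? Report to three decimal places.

Cronbach's α = 0.752

Σσ²ᵢ = 0.91² + 1.08² + 1.04² + 1.62² = 5.7005
Covariances σ_ij = r_ij · s_i · s_j:
  σ(I1,I2) = 0.66 × 0.91 × 1.08 = 0.6486
  σ(I1,I3) = 0.45 × 0.91 × 1.04 = 0.4259
  σ(I1,I4) = 0.24 × 0.91 × 1.62 = 0.3538
  σ(I2,I3) = 0.54 × 1.08 × 1.04 = 0.6065
  σ(I2,I4) = 0.51 × 1.08 × 1.62 = 0.8923
  σ(I3,I4) = 0.45 × 1.04 × 1.62 = 0.7582
σ²_T = Σσ²ᵢ + 2·Σσ_ij = 5.7005 + 2 × 3.6853 = 13.0711
α = (4/3)·(1 − 5.7005/13.0711) = 0.752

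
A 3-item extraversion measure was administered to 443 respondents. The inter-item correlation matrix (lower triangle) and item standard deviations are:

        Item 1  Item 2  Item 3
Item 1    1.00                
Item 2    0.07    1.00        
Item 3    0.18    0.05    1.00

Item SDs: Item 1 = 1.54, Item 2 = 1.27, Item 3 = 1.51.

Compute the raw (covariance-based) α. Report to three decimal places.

Σσ²ᵢ = 1.54² + 1.27² + 1.51² = 6.2646
Covariances σ_ij = r_ij · s_i · s_j:
  σ(Item 1,Item 2) = 0.07 × 1.54 × 1.27 = 0.1369
  σ(Item 1,Item 3) = 0.18 × 1.54 × 1.51 = 0.4186
  σ(Item 2,Item 3) = 0.05 × 1.27 × 1.51 = 0.0959
σ²_T = Σσ²ᵢ + 2·Σσ_ij = 6.2646 + 2 × 0.6514 = 7.5674
α = (3/2)·(1 − 6.2646/7.5674) = 0.258

α = 0.258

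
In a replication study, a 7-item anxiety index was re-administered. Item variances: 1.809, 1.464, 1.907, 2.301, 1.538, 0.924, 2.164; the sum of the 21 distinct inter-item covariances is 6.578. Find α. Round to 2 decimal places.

Σσ²ᵢ = 1.809 + 1.464 + 1.907 + 2.301 + 1.538 + 0.924 + 2.164 = 12.107
Sum of distinct covariances = 6.578
total variance = Σσ²ᵢ + 2·Σcov = 12.107 + 2 × 6.578 = 25.263
α = (7/6)·(1 − 12.107/25.263) = 0.61

α = 0.61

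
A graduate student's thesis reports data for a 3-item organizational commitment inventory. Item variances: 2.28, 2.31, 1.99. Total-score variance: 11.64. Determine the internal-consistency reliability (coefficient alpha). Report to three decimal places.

sum of item variances = 2.28 + 2.31 + 1.99 = 6.58
α = (k/(k−1))·(1 − sum of item variances/σ²_total) = (3/2)·(1 − 6.58/11.64) = 0.652

coefficient alpha = 0.652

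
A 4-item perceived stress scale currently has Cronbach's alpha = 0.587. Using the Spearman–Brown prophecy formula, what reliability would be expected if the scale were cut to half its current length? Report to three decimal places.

Length factor m = 1/2
α' = m·α / (1 − (1−m)·α)
   = 1/2 × 0.587 / (1 − (1 − 1/2) × 0.587)
   = 0.2935 / 0.7065 = 0.415

predicted reliability = 0.415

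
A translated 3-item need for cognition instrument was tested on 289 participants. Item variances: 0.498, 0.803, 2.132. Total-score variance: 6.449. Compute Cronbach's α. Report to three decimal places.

sum of item variances = 0.498 + 0.803 + 2.132 = 3.433
α = (k/(k−1))·(1 − sum of item variances/σ²_T) = (3/2)·(1 − 3.433/6.449) = 0.702

Cronbach's α = 0.702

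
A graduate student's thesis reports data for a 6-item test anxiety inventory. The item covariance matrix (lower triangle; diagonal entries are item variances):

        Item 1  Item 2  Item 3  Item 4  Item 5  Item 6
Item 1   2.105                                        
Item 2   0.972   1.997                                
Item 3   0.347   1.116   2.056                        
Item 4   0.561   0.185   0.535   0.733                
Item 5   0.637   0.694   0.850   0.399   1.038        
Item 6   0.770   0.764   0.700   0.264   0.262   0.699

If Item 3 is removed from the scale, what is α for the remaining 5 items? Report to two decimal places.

Remaining items: Item 1, Item 2, Item 4, Item 5, Item 6 (k = 5).
Σσᵢ² = 2.105 + 1.997 + 0.733 + 1.038 + 0.699 = 6.572
σ²_T = 6.572 + 2 × 5.508 = 17.588
α (item deleted) = (5/4)·(1 − 6.572/17.588) = 0.78

α = 0.78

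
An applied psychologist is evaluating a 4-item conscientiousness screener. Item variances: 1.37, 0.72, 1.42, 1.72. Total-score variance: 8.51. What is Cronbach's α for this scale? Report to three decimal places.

Cronbach's α = 0.514

sum of item variances = 1.37 + 0.72 + 1.42 + 1.72 = 5.23
α = (k/(k−1))·(1 − sum of item variances/Var(T)) = (4/3)·(1 − 5.23/8.51) = 0.514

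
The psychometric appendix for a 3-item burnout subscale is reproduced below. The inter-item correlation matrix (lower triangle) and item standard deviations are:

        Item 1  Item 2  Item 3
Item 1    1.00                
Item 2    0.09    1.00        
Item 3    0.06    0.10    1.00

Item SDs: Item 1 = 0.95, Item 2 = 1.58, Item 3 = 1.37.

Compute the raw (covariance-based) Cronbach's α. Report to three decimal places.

Σσ²ᵢ = 0.95² + 1.58² + 1.37² = 5.2758
Covariances σ_ij = r_ij · s_i · s_j:
  σ(Item 1,Item 2) = 0.09 × 0.95 × 1.58 = 0.1351
  σ(Item 1,Item 3) = 0.06 × 0.95 × 1.37 = 0.0781
  σ(Item 2,Item 3) = 0.10 × 1.58 × 1.37 = 0.2165
σ²_T = Σσ²ᵢ + 2·Σσ_ij = 5.2758 + 2 × 0.4297 = 6.1352
α = (3/2)·(1 − 5.2758/6.1352) = 0.210

Cronbach's α = 0.210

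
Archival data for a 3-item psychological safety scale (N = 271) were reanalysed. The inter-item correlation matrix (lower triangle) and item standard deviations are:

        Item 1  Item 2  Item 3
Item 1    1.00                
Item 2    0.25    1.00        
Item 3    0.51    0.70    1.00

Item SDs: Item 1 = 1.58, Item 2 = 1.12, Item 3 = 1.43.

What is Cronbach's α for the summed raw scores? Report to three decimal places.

α = 0.726

Σσ²ᵢ = 1.58² + 1.12² + 1.43² = 5.7957
Covariances σ_ij = r_ij · s_i · s_j:
  σ(Item 1,Item 2) = 0.25 × 1.58 × 1.12 = 0.4424
  σ(Item 1,Item 3) = 0.51 × 1.58 × 1.43 = 1.1523
  σ(Item 2,Item 3) = 0.70 × 1.12 × 1.43 = 1.1211
σ²_T = Σσ²ᵢ + 2·Σσ_ij = 5.7957 + 2 × 2.7158 = 11.2273
α = (3/2)·(1 − 5.7957/11.2273) = 0.726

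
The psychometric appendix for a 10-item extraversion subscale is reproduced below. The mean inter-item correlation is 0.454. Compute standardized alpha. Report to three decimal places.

Standardized α = k·r̄ / (1 + (k−1)·r̄) = 10 × 0.454 / (1 + 9 × 0.454)
  = 4.5400 / 5.0860 = 0.893

standardized alpha = 0.893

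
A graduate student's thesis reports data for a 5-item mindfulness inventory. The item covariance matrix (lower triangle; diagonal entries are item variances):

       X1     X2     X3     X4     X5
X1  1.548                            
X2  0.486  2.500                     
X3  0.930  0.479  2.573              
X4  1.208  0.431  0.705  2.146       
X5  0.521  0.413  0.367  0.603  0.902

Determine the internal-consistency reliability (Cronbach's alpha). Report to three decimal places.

α = 0.699

sum of item variances = 1.548 + 2.500 + 2.573 + 2.146 + 0.902 = 9.669
Sum of off-diagonal covariances = 6.143
total variance = 9.669 + 2 × 6.143 = 21.955
α = (k/(k−1))·(1 − sum of item variances/total variance) = (5/4)·(1 − 9.669/21.955) = 0.699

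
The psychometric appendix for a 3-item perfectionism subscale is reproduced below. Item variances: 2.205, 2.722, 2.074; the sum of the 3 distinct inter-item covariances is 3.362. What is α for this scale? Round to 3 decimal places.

α = 0.735

Σσ²ᵢ = 2.205 + 2.722 + 2.074 = 7.001
Sum of distinct covariances = 3.362
Var(T) = Σσ²ᵢ + 2·Σcov = 7.001 + 2 × 3.362 = 13.725
α = (3/2)·(1 − 7.001/13.725) = 0.735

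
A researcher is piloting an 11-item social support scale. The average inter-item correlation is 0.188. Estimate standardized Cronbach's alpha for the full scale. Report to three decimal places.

Standardized α = k·r̄ / (1 + (k−1)·r̄) = 11 × 0.188 / (1 + 10 × 0.188)
  = 2.0680 / 2.8800 = 0.718

standardized Cronbach's alpha = 0.718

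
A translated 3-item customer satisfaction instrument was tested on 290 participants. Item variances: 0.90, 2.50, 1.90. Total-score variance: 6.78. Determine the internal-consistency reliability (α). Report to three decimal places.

α = 0.327

Σσ²ᵢ = 0.90 + 2.50 + 1.90 = 5.30
α = (k/(k−1))·(1 − Σσ²ᵢ/Var(T)) = (3/2)·(1 − 5.30/6.78) = 0.327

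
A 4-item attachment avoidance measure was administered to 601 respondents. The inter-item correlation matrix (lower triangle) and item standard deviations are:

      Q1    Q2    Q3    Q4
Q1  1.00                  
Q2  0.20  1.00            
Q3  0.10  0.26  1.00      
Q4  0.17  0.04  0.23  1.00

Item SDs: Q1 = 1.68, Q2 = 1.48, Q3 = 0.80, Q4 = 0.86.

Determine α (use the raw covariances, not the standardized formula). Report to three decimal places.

α = 0.405

Σσ²ᵢ = 1.68² + 1.48² + 0.80² + 0.86² = 6.3924
Covariances σ_ij = r_ij · s_i · s_j:
  σ(Q1,Q2) = 0.20 × 1.68 × 1.48 = 0.4973
  σ(Q1,Q3) = 0.10 × 1.68 × 0.80 = 0.1344
  σ(Q1,Q4) = 0.17 × 1.68 × 0.86 = 0.2456
  σ(Q2,Q3) = 0.26 × 1.48 × 0.80 = 0.3078
  σ(Q2,Q4) = 0.04 × 1.48 × 0.86 = 0.0509
  σ(Q3,Q4) = 0.23 × 0.80 × 0.86 = 0.1582
σ²_T = Σσ²ᵢ + 2·Σσ_ij = 6.3924 + 2 × 1.3942 = 9.1808
α = (4/3)·(1 − 6.3924/9.1808) = 0.405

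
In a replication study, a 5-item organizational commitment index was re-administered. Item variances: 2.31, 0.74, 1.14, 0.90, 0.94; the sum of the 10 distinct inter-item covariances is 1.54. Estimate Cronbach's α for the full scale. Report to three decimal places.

Cronbach's α = 0.423

Σσ²ᵢ = 2.31 + 0.74 + 1.14 + 0.90 + 0.94 = 6.03
Sum of distinct covariances = 1.54
total variance = Σσ²ᵢ + 2·Σcov = 6.03 + 2 × 1.54 = 9.11
α = (5/4)·(1 − 6.03/9.11) = 0.423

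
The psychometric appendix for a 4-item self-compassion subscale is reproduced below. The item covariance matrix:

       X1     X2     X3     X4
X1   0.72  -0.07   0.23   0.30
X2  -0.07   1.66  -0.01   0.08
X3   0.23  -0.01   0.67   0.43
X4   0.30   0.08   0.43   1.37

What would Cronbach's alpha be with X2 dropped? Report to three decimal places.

Cronbach's alpha = 0.615

Remaining items: X1, X3, X4 (k = 3).
Σσ²ᵢ = 0.72 + 0.67 + 1.37 = 2.76
Var(T) = 2.76 + 2 × 0.96 = 4.68
α (item deleted) = (3/2)·(1 − 2.76/4.68) = 0.615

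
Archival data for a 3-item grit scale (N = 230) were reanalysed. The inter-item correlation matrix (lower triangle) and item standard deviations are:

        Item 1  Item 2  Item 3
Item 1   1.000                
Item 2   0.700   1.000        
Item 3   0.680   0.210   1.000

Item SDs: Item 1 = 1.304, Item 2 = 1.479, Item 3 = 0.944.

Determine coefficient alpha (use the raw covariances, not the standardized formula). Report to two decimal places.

coefficient alpha = 0.76

Σσ²ᵢ = 1.304² + 1.479² + 0.944² = 4.7790
Covariances σ_ij = r_ij · s_i · s_j:
  σ(Item 1,Item 2) = 0.700 × 1.304 × 1.479 = 1.3500
  σ(Item 1,Item 3) = 0.680 × 1.304 × 0.944 = 0.8371
  σ(Item 2,Item 3) = 0.210 × 1.479 × 0.944 = 0.2932
σ²_T = Σσ²ᵢ + 2·Σσ_ij = 4.7790 + 2 × 2.4803 = 9.7396
α = (3/2)·(1 − 4.7790/9.7396) = 0.76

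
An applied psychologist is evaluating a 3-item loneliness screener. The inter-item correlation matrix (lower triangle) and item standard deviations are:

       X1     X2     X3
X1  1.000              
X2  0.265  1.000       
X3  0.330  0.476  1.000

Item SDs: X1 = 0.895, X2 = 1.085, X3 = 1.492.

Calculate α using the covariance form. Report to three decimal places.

Σσ²ᵢ = 0.895² + 1.085² + 1.492² = 4.2043
Covariances σ_ij = r_ij · s_i · s_j:
  σ(X1,X2) = 0.265 × 0.895 × 1.085 = 0.2573
  σ(X1,X3) = 0.330 × 0.895 × 1.492 = 0.4407
  σ(X2,X3) = 0.476 × 1.085 × 1.492 = 0.7706
σ²_T = Σσ²ᵢ + 2·Σσ_ij = 4.2043 + 2 × 1.4686 = 7.1415
α = (3/2)·(1 − 4.2043/7.1415) = 0.617

α = 0.617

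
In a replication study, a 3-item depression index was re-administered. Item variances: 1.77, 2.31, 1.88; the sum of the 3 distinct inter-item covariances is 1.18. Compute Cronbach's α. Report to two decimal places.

sum of item variances = 1.77 + 2.31 + 1.88 = 5.96
Sum of distinct covariances = 1.18
Var(T) = sum of item variances + 2·Σcov = 5.96 + 2 × 1.18 = 8.32
α = (3/2)·(1 − 5.96/8.32) = 0.43

Cronbach's α = 0.43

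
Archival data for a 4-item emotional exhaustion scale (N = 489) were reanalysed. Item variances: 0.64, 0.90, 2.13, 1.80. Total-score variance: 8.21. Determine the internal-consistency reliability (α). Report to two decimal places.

α = 0.44

sum of item variances = 0.64 + 0.90 + 2.13 + 1.80 = 5.47
α = (k/(k−1))·(1 − sum of item variances/total variance) = (4/3)·(1 − 5.47/8.21) = 0.44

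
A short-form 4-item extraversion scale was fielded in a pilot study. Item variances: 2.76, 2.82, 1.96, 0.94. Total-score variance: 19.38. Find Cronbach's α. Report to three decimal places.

Σσ²ᵢ = 2.76 + 2.82 + 1.96 + 0.94 = 8.48
α = (k/(k−1))·(1 − Σσ²ᵢ/Var(T)) = (4/3)·(1 − 8.48/19.38) = 0.750

α = 0.750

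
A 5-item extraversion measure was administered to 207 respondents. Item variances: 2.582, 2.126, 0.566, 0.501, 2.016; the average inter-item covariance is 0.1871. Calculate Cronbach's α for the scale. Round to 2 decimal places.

ΣVar(i) = 2.582 + 2.126 + 0.566 + 0.501 + 2.016 = 7.791
Sum of the 10 distinct covariances = 10 × 0.1871 = 1.8710
total variance = ΣVar(i) + 2·Σcov = 7.791 + 2 × 1.8710 = 11.5330
α = (5/4)·(1 − 7.791/11.5330) = 0.41

α = 0.41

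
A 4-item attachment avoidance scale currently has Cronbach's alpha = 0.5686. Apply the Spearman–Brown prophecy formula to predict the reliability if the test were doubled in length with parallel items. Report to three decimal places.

predicted reliability = 0.725

Length factor m = 2
α' = m·α / (1 + (m−1)·α)
   = 2 × 0.5686 / (1 + (2 − 1) × 0.5686)
   = 1.1372 / 1.5686 = 0.725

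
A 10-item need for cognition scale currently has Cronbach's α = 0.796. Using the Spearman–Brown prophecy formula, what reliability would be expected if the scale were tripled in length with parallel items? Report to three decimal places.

predicted reliability = 0.921

Length factor m = 3
α' = m·α / (1 + (m−1)·α)
   = 3 × 0.796 / (1 + (3 − 1) × 0.796)
   = 2.3880 / 2.5920 = 0.921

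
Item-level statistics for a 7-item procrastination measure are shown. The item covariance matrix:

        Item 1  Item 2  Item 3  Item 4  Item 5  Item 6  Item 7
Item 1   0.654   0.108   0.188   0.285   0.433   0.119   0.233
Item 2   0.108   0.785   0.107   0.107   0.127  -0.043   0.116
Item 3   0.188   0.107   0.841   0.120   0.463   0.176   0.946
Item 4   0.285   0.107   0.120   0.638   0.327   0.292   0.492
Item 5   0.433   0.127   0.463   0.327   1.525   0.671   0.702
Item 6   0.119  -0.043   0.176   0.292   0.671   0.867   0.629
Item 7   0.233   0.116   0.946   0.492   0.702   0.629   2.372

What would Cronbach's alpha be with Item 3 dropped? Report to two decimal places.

α = 0.69

Remaining items: Item 1, Item 2, Item 4, Item 5, Item 6, Item 7 (k = 6).
ΣVar(i) = 0.654 + 0.785 + 0.638 + 1.525 + 0.867 + 2.372 = 6.841
σ²_T = 6.841 + 2 × 4.598 = 16.037
α (item deleted) = (6/5)·(1 − 6.841/16.037) = 0.69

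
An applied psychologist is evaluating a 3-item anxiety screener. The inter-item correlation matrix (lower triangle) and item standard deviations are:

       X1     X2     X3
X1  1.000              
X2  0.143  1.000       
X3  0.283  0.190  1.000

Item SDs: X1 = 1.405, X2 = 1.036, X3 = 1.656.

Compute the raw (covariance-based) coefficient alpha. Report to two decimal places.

α = 0.44

Σσ²ᵢ = 1.405² + 1.036² + 1.656² = 5.7897
Covariances σ_ij = r_ij · s_i · s_j:
  σ(X1,X2) = 0.143 × 1.405 × 1.036 = 0.2081
  σ(X1,X3) = 0.283 × 1.405 × 1.656 = 0.6585
  σ(X2,X3) = 0.190 × 1.036 × 1.656 = 0.3260
σ²_T = Σσ²ᵢ + 2·Σσ_ij = 5.7897 + 2 × 1.1926 = 8.1749
α = (3/2)·(1 − 5.7897/8.1749) = 0.44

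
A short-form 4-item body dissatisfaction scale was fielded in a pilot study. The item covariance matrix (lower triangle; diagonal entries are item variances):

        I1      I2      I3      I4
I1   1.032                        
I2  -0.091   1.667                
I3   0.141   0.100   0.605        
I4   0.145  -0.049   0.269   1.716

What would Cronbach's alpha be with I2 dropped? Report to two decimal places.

Remaining items: I1, I3, I4 (k = 3).
Σσ²ᵢ = 1.032 + 0.605 + 1.716 = 3.353
Var(T) = 3.353 + 2 × 0.555 = 4.463
α (item deleted) = (3/2)·(1 − 3.353/4.463) = 0.37

α = 0.37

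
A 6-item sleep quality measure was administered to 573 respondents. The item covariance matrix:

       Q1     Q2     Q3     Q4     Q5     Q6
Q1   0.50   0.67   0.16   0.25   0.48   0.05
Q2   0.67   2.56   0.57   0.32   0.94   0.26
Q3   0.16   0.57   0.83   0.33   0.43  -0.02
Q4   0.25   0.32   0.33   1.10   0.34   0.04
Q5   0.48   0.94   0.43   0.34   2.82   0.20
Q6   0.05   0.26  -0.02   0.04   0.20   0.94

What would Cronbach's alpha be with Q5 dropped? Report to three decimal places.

Remaining items: Q1, Q2, Q3, Q4, Q6 (k = 5).
ΣVar(i) = 0.50 + 2.56 + 0.83 + 1.10 + 0.94 = 5.93
σ²_T = 5.93 + 2 × 2.63 = 11.19
α (item deleted) = (5/4)·(1 − 5.93/11.19) = 0.588

Cronbach's alpha = 0.588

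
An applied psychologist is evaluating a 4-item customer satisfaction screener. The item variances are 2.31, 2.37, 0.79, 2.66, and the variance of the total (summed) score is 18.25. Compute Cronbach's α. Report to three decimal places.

sum of item variances = 2.31 + 2.37 + 0.79 + 2.66 = 8.13
α = (k/(k−1))·(1 − sum of item variances/total variance) = (4/3)·(1 − 8.13/18.25) = 0.739

α = 0.739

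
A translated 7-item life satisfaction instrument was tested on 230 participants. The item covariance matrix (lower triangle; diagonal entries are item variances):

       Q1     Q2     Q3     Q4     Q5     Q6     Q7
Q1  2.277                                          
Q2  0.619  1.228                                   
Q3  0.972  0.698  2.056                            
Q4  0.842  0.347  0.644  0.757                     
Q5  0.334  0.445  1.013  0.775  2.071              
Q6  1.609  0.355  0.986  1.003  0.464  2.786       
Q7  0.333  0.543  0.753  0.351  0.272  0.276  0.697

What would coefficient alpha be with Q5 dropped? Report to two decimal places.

Remaining items: Q1, Q2, Q3, Q4, Q6, Q7 (k = 6).
ΣVar(i) = 2.277 + 1.228 + 2.056 + 0.757 + 2.786 + 0.697 = 9.801
Var(T) = 9.801 + 2 × 10.331 = 30.463
α (item deleted) = (6/5)·(1 − 9.801/30.463) = 0.81

α = 0.81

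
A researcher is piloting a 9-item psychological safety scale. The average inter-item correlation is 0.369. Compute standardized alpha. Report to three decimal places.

Standardized α = k·r̄ / (1 + (k−1)·r̄) = 9 × 0.369 / (1 + 8 × 0.369)
  = 3.3210 / 3.9520 = 0.840

standardized alpha = 0.840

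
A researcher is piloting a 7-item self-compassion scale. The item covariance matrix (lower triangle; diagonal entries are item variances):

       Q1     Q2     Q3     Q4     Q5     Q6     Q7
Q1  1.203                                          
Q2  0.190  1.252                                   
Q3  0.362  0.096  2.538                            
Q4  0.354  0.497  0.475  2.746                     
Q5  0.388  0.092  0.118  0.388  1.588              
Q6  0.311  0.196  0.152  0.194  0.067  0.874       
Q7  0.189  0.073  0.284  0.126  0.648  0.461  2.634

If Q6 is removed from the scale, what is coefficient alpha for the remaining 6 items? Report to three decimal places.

coefficient alpha = 0.501

Remaining items: Q1, Q2, Q3, Q4, Q5, Q7 (k = 6).
Σσ²ᵢ = 1.203 + 1.252 + 2.538 + 2.746 + 1.588 + 2.634 = 11.961
σ²_T = 11.961 + 2 × 4.280 = 20.521
α (item deleted) = (6/5)·(1 − 11.961/20.521) = 0.501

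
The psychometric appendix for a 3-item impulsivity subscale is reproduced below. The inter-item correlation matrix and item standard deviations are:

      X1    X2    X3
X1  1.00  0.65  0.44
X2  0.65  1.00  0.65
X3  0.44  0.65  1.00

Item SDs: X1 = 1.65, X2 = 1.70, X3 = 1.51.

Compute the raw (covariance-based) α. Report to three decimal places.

Σσ²ᵢ = 1.65² + 1.70² + 1.51² = 7.8926
Covariances σ_ij = r_ij · s_i · s_j:
  σ(X1,X2) = 0.65 × 1.65 × 1.70 = 1.8233
  σ(X1,X3) = 0.44 × 1.65 × 1.51 = 1.0963
  σ(X2,X3) = 0.65 × 1.70 × 1.51 = 1.6685
σ²_T = Σσ²ᵢ + 2·Σσ_ij = 7.8926 + 2 × 4.5881 = 17.0688
α = (3/2)·(1 − 7.8926/17.0688) = 0.806

α = 0.806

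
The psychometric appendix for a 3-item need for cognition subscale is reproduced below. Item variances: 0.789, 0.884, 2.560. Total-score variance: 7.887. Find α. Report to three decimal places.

Σσᵢ² = 0.789 + 0.884 + 2.560 = 4.233
α = (k/(k−1))·(1 − Σσᵢ²/σ²_total) = (3/2)·(1 − 4.233/7.887) = 0.695

α = 0.695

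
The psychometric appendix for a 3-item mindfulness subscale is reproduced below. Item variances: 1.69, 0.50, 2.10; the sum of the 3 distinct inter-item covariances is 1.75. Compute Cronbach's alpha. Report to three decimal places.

α = 0.674

Σσ²ᵢ = 1.69 + 0.50 + 2.10 = 4.29
Sum of distinct covariances = 1.75
Var(T) = Σσ²ᵢ + 2·Σcov = 4.29 + 2 × 1.75 = 7.79
α = (3/2)·(1 − 4.29/7.79) = 0.674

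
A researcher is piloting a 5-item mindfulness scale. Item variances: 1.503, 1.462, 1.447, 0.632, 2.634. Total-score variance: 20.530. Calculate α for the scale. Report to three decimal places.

α = 0.783

ΣVar(i) = 1.503 + 1.462 + 1.447 + 0.632 + 2.634 = 7.678
α = (k/(k−1))·(1 − ΣVar(i)/σ²_T) = (5/4)·(1 − 7.678/20.530) = 0.783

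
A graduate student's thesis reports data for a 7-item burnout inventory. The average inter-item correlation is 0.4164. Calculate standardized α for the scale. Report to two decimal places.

Standardized α = k·r̄ / (1 + (k−1)·r̄) = 7 × 0.4164 / (1 + 6 × 0.4164)
  = 2.9148 / 3.4984 = 0.83

α = 0.83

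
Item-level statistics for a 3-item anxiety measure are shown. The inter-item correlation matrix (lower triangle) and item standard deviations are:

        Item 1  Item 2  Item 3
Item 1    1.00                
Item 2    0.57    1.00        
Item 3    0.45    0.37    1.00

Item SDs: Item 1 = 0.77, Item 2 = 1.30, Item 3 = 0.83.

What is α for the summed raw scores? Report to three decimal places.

Σσ²ᵢ = 0.77² + 1.30² + 0.83² = 2.9718
Covariances σ_ij = r_ij · s_i · s_j:
  σ(Item 1,Item 2) = 0.57 × 0.77 × 1.30 = 0.5706
  σ(Item 1,Item 3) = 0.45 × 0.77 × 0.83 = 0.2876
  σ(Item 2,Item 3) = 0.37 × 1.30 × 0.83 = 0.3992
σ²_T = Σσ²ᵢ + 2·Σσ_ij = 2.9718 + 2 × 1.2574 = 5.4866
α = (3/2)·(1 − 2.9718/5.4866) = 0.688

α = 0.688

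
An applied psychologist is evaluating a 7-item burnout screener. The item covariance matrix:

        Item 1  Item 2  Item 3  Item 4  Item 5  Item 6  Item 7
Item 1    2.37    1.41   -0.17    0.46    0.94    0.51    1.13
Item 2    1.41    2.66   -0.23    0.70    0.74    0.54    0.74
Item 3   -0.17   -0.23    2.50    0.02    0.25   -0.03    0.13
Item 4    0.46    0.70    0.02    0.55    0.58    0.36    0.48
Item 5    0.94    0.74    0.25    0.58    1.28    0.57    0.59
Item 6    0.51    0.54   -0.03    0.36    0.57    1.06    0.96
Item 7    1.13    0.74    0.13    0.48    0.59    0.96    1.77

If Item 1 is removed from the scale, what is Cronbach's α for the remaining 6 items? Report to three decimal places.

Remaining items: Item 2, Item 3, Item 4, Item 5, Item 6, Item 7 (k = 6).
ΣVar(i) = 2.66 + 2.50 + 0.55 + 1.28 + 1.06 + 1.77 = 9.82
total variance = 9.82 + 2 × 6.40 = 22.62
α (item deleted) = (6/5)·(1 − 9.82/22.62) = 0.679

Cronbach's α = 0.679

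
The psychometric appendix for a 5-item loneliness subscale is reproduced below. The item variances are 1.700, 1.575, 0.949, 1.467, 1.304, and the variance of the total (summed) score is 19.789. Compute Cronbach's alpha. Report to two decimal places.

α = 0.81

Σσ²ᵢ = 1.700 + 1.575 + 0.949 + 1.467 + 1.304 = 6.995
α = (k/(k−1))·(1 − Σσ²ᵢ/σ²_total) = (5/4)·(1 − 6.995/19.789) = 0.81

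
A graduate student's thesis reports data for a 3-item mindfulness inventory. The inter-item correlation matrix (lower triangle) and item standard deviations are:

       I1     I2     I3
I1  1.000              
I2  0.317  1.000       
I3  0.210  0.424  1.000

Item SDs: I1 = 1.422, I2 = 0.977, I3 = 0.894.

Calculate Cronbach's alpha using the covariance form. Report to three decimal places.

Σσ²ᵢ = 1.422² + 0.977² + 0.894² = 3.7758
Covariances σ_ij = r_ij · s_i · s_j:
  σ(I1,I2) = 0.317 × 1.422 × 0.977 = 0.4404
  σ(I1,I3) = 0.210 × 1.422 × 0.894 = 0.2670
  σ(I2,I3) = 0.424 × 0.977 × 0.894 = 0.3703
σ²_T = Σσ²ᵢ + 2·Σσ_ij = 3.7758 + 2 × 1.0777 = 5.9312
α = (3/2)·(1 − 3.7758/5.9312) = 0.545

Cronbach's alpha = 0.545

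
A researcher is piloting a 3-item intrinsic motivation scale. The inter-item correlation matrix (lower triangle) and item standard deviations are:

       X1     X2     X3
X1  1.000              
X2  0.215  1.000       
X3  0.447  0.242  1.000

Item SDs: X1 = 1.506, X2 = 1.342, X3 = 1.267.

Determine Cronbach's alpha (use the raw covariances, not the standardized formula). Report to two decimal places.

Σσ²ᵢ = 1.506² + 1.342² + 1.267² = 5.6743
Covariances σ_ij = r_ij · s_i · s_j:
  σ(X1,X2) = 0.215 × 1.506 × 1.342 = 0.4345
  σ(X1,X3) = 0.447 × 1.506 × 1.267 = 0.8529
  σ(X2,X3) = 0.242 × 1.342 × 1.267 = 0.4115
σ²_T = Σσ²ᵢ + 2·Σσ_ij = 5.6743 + 2 × 1.6989 = 9.0721
α = (3/2)·(1 − 5.6743/9.0721) = 0.56

Cronbach's alpha = 0.56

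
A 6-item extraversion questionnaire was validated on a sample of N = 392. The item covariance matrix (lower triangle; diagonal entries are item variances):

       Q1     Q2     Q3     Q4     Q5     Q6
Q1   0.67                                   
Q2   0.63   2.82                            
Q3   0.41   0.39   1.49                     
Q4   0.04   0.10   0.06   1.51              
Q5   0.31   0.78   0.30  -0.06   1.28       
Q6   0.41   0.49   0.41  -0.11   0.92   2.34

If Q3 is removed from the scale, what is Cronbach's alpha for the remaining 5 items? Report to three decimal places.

Cronbach's alpha = 0.561

Remaining items: Q1, Q2, Q4, Q5, Q6 (k = 5).
Σσ²ᵢ = 0.67 + 2.82 + 1.51 + 1.28 + 2.34 = 8.62
total variance = 8.62 + 2 × 3.51 = 15.64
α (item deleted) = (5/4)·(1 − 8.62/15.64) = 0.561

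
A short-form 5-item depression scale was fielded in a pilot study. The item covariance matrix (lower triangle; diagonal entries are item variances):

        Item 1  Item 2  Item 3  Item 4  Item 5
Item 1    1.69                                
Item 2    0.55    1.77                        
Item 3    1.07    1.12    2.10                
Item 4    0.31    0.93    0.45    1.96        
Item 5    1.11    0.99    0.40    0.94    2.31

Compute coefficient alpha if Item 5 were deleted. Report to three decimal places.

Remaining items: Item 1, Item 2, Item 3, Item 4 (k = 4).
ΣVar(i) = 1.69 + 1.77 + 2.10 + 1.96 = 7.52
Var(T) = 7.52 + 2 × 4.43 = 16.38
α (item deleted) = (4/3)·(1 − 7.52/16.38) = 0.721

α = 0.721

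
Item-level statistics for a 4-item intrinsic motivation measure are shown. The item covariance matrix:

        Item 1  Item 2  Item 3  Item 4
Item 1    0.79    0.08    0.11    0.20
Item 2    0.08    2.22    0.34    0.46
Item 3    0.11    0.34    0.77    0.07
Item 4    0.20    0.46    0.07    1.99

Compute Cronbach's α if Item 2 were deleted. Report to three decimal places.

α = 0.265

Remaining items: Item 1, Item 3, Item 4 (k = 3).
Σσᵢ² = 0.79 + 0.77 + 1.99 = 3.55
Var(T) = 3.55 + 2 × 0.38 = 4.31
α (item deleted) = (3/2)·(1 − 3.55/4.31) = 0.265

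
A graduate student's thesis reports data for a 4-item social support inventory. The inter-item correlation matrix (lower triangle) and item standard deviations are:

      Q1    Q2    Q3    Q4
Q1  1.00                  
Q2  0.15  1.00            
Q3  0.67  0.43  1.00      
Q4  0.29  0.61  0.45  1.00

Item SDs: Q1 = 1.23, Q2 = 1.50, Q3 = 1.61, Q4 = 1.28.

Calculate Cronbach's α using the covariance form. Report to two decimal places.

α = 0.75

Σσ²ᵢ = 1.23² + 1.50² + 1.61² + 1.28² = 7.9934
Covariances σ_ij = r_ij · s_i · s_j:
  σ(Q1,Q2) = 0.15 × 1.23 × 1.50 = 0.2767
  σ(Q1,Q3) = 0.67 × 1.23 × 1.61 = 1.3268
  σ(Q1,Q4) = 0.29 × 1.23 × 1.28 = 0.4566
  σ(Q2,Q3) = 0.43 × 1.50 × 1.61 = 1.0385
  σ(Q2,Q4) = 0.61 × 1.50 × 1.28 = 1.1712
  σ(Q3,Q4) = 0.45 × 1.61 × 1.28 = 0.9274
σ²_T = Σσ²ᵢ + 2·Σσ_ij = 7.9934 + 2 × 5.1972 = 18.3878
α = (4/3)·(1 − 7.9934/18.3878) = 0.75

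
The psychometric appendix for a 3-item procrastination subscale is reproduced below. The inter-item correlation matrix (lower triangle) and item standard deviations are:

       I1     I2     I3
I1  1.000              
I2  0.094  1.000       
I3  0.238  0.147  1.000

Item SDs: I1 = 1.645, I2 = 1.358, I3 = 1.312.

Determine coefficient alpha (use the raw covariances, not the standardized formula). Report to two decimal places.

α = 0.36

Σσ²ᵢ = 1.645² + 1.358² + 1.312² = 6.2715
Covariances σ_ij = r_ij · s_i · s_j:
  σ(I1,I2) = 0.094 × 1.645 × 1.358 = 0.2100
  σ(I1,I3) = 0.238 × 1.645 × 1.312 = 0.5137
  σ(I2,I3) = 0.147 × 1.358 × 1.312 = 0.2619
σ²_T = Σσ²ᵢ + 2·Σσ_ij = 6.2715 + 2 × 0.9856 = 8.2427
α = (3/2)·(1 − 6.2715/8.2427) = 0.36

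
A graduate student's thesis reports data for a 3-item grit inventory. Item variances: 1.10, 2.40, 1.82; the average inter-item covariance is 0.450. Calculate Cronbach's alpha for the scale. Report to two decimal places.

α = 0.50

Σσ²ᵢ = 1.10 + 2.40 + 1.82 = 5.32
Sum of the 3 distinct covariances = 3 × 0.450 = 1.350
σ²_T = Σσ²ᵢ + 2·Σcov = 5.32 + 2 × 1.350 = 8.020
α = (3/2)·(1 − 5.32/8.020) = 0.50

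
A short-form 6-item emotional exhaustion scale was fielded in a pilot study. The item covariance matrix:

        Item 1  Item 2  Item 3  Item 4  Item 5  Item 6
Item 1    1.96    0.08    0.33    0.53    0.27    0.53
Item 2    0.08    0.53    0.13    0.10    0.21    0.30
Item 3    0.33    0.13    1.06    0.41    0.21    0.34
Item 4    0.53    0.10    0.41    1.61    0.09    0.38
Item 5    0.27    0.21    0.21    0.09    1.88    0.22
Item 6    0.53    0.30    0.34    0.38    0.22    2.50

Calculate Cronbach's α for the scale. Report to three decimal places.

sum of item variances = 1.96 + 0.53 + 1.06 + 1.61 + 1.88 + 2.50 = 9.54
Σ_{i<j} σ_ij = 4.13
Var(T) = 9.54 + 2 × 4.13 = 17.80
α = (k/(k−1))·(1 − sum of item variances/Var(T)) = (6/5)·(1 − 9.54/17.80) = 0.557

α = 0.557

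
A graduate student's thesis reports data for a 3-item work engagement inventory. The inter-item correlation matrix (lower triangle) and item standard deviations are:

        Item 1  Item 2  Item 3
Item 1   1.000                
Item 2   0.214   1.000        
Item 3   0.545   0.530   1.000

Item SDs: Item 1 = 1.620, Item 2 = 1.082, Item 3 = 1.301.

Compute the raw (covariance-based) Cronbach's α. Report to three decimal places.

Σσ²ᵢ = 1.620² + 1.082² + 1.301² = 5.4877
Covariances σ_ij = r_ij · s_i · s_j:
  σ(Item 1,Item 2) = 0.214 × 1.620 × 1.082 = 0.3751
  σ(Item 1,Item 3) = 0.545 × 1.620 × 1.301 = 1.1487
  σ(Item 2,Item 3) = 0.530 × 1.082 × 1.301 = 0.7461
σ²_T = Σσ²ᵢ + 2·Σσ_ij = 5.4877 + 2 × 2.2699 = 10.0275
α = (3/2)·(1 − 5.4877/10.0275) = 0.679

Cronbach's α = 0.679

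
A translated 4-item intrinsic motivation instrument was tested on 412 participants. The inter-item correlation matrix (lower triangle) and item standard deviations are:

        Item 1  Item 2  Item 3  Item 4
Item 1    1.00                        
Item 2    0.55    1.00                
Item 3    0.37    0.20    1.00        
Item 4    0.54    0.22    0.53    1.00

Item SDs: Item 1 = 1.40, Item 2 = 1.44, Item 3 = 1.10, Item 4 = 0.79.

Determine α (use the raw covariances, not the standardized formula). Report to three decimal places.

α = 0.706

Σσ²ᵢ = 1.40² + 1.44² + 1.10² + 0.79² = 5.8677
Covariances σ_ij = r_ij · s_i · s_j:
  σ(Item 1,Item 2) = 0.55 × 1.40 × 1.44 = 1.1088
  σ(Item 1,Item 3) = 0.37 × 1.40 × 1.10 = 0.5698
  σ(Item 1,Item 4) = 0.54 × 1.40 × 0.79 = 0.5972
  σ(Item 2,Item 3) = 0.20 × 1.44 × 1.10 = 0.3168
  σ(Item 2,Item 4) = 0.22 × 1.44 × 0.79 = 0.2503
  σ(Item 3,Item 4) = 0.53 × 1.10 × 0.79 = 0.4606
σ²_T = Σσ²ᵢ + 2·Σσ_ij = 5.8677 + 2 × 3.3035 = 12.4747
α = (4/3)·(1 − 5.8677/12.4747) = 0.706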